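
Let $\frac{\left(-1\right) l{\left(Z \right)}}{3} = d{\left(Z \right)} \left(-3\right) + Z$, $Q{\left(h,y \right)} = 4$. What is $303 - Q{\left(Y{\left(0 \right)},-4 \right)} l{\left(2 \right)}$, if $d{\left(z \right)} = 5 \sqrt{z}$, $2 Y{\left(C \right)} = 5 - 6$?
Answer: $327 - 180 \sqrt{2} \approx 72.442$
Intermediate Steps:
$Y{\left(C \right)} = - \frac{1}{2}$ ($Y{\left(C \right)} = \frac{5 - 6}{2} = \frac{1}{2} \left(-1\right) = - \frac{1}{2}$)
$l{\left(Z \right)} = - 3 Z + 45 \sqrt{Z}$ ($l{\left(Z \right)} = - 3 \left(5 \sqrt{Z} \left(-3\right) + Z\right) = - 3 \left(- 15 \sqrt{Z} + Z\right) = - 3 \left(Z - 15 \sqrt{Z}\right) = - 3 Z + 45 \sqrt{Z}$)
$303 - Q{\left(Y{\left(0 \right)},-4 \right)} l{\left(2 \right)} = 303 - 4 \left(\left(-3\right) 2 + 45 \sqrt{2}\right) = 303 - 4 \left(-6 + 45 \sqrt{2}\right) = 303 - \left(-24 + 180 \sqrt{2}\right) = 303 + \left(24 - 180 \sqrt{2}\right) = 327 - 180 \sqrt{2}$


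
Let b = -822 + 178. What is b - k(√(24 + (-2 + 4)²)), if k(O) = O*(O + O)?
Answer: -700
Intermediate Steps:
k(O) = 2*O² (k(O) = O*(2*O) = 2*O²)
b = -644
b - k(√(24 + (-2 + 4)²)) = -644 - 2*(√(24 + (-2 + 4)²))² = -644 - 2*(√(24 + 2²))² = -644 - 2*(√(24 + 4))² = -644 - 2*(√28)² = -644 - 2*(2*√7)² = -644 - 2*28 = -644 - 1*56 = -644 - 56 = -700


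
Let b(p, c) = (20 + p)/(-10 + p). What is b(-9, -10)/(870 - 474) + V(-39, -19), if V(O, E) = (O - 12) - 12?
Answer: -43093/684 ≈ -63.001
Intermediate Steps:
V(O, E) = -24 + O (V(O, E) = (-12 + O) - 12 = -24 + O)
b(p, c) = (20 + p)/(-10 + p)
b(-9, -10)/(870 - 474) + V(-39, -19) = ((20 - 9)/(-10 - 9))/(870 - 474) + (-24 - 39) = (11/(-19))/396 - 63 = -1/19*11*(1/396) - 63 = -11/19*1/396 - 63 = -1/684 - 63 = -43093/684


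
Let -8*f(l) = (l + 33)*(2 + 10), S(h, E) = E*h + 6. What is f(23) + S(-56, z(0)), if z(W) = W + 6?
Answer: -414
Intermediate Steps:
z(W) = 6 + W
S(h, E) = 6 + E*h
f(l) = -99/2 - 3*l/2 (f(l) = -(l + 33)*(2 + 10)/8 = -(33 + l)*12/8 = -(396 + 12*l)/8 = -99/2 - 3*l/2)
f(23) + S(-56, z(0)) = (-99/2 - 3/2*23) + (6 + (6 + 0)*(-56)) = (-99/2 - 69/2) + (6 + 6*(-56)) = -84 + (6 - 336) = -84 - 330 = -414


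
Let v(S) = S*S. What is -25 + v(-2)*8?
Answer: 7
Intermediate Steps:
v(S) = S**2
-25 + v(-2)*8 = -25 + (-2)**2*8 = -25 + 4*8 = -25 + 32 = 7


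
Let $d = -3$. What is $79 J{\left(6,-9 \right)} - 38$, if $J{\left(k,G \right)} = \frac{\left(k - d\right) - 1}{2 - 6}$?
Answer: $-196$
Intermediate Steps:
$J{\left(k,G \right)} = - \frac{1}{2} - \frac{k}{4}$ ($J{\left(k,G \right)} = \frac{\left(k - -3\right) - 1}{2 - 6} = \frac{\left(k + 3\right) - 1}{-4} = \left(\left(3 + k\right) - 1\right) \left(- \frac{1}{4}\right) = \left(2 + k\right) \left(- \frac{1}{4}\right) = - \frac{1}{2} - \frac{k}{4}$)
$79 J{\left(6,-9 \right)} - 38 = 79 \left(- \frac{1}{2} - \frac{3}{2}\right) - 38 = 79 \left(-2\right) - 38 = -158 - 38 = -196$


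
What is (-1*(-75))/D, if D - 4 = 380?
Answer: 25/128 ≈ 0.19531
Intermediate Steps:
D = 384 (D = 4 + 380 = 384)
(-1*(-75))/D = -1*(-75)/384 = 75*(1/384) = 25/128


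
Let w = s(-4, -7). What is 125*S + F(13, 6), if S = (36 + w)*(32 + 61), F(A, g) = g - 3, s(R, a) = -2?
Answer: 395253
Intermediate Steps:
F(A, g) = -3 + g
w = -2
S = 3162 (S = (36 - 2)*(32 + 61) = 34*93 = 3162)
125*S + F(13, 6) = 125*3162 + (-3 + 6) = 395250 + 3 = 395253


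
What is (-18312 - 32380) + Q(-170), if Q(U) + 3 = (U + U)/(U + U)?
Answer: -50694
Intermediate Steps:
Q(U) = -2 (Q(U) = -3 + (U + U)/(U + U) = -3 + (2*U)/((2*U)) = -3 + (2*U)*(1/(2*U)) = -3 + 1 = -2)
(-18312 - 32380) + Q(-170) = (-18312 - 32380) - 2 = -50692 - 2 = -50694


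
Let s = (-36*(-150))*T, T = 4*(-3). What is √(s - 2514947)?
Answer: I*√2579747 ≈ 1606.2*I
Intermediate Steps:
T = -12
s = -64800 (s = -36*(-150)*(-12) = 5400*(-12) = -64800)
√(s - 2514947) = √(-64800 - 2514947) = √(-2579747) = I*√2579747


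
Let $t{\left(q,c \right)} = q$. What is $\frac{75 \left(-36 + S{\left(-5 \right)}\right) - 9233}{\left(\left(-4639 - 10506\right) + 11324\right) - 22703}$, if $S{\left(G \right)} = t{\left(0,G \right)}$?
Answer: $\frac{11933}{26524} \approx 0.44989$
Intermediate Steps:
$S{\left(G \right)} = 0$
$\frac{75 \left(-36 + S{\left(-5 \right)}\right) - 9233}{\left(\left(-4639 - 10506\right) + 11324\right) - 22703} = \frac{75 \left(-36 + 0\right) - 9233}{\left(\left(-4639 - 10506\right) + 11324\right) - 22703} = \frac{75 \left(-36\right) - 9233}{\left(-15145 + 11324\right) - 22703} = \frac{-2700 - 9233}{-3821 - 22703} = - \frac{11933}{-26524} = \left(-11933\right) \left(- \frac{1}{26524}\right) = \frac{11933}{26524}$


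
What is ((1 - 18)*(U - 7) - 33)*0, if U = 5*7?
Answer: 0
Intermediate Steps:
U = 35
((1 - 18)*(U - 7) - 33)*0 = ((1 - 18)*(35 - 7) - 33)*0 = (-17*28 - 33)*0 = (-476 - 33)*0 = -509*0 = 0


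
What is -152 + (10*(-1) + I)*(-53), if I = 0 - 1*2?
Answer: 484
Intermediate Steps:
I = -2 (I = 0 - 2 = -2)
-152 + (10*(-1) + I)*(-53) = -152 + (10*(-1) - 2)*(-53) = -152 + (-10 - 2)*(-53) = -152 - 12*(-53) = -152 + 636 = 484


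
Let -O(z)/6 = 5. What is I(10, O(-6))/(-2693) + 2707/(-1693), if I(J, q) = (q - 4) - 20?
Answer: -7198529/4559249 ≈ -1.5789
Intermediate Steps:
O(z) = -30 (O(z) = -6*5 = -30)
I(J, q) = -24 + q (I(J, q) = (-4 + q) - 20 = -24 + q)
I(10, O(-6))/(-2693) + 2707/(-1693) = (-24 - 30)/(-2693) + 2707/(-1693) = -54*(-1/2693) + 2707*(-1/1693) = 54/2693 - 2707/1693 = -7198529/4559249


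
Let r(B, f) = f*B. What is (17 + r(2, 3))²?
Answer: 529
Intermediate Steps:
r(B, f) = B*f
(17 + r(2, 3))² = (17 + 2*3)² = (17 + 6)² = 23² = 529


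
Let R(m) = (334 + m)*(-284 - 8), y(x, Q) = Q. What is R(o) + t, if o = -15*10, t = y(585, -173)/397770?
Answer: -21371386733/397770 ≈ -53728.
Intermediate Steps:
t = -173/397770 ≈ -0.00043492
o = -150
R(m) = -97528 - 292*m (R(m) = (334 + m)*(-292) = -97528 - 292*m)
R(o) + t = (-97528 - 292*(-150)) - 173/397770 = (-97528 + 43800) - 173/397770 = -53728 - 173/397770 = -21371386733/397770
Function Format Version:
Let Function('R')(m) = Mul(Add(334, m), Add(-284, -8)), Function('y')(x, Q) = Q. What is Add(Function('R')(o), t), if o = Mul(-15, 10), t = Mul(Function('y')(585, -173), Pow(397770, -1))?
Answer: Rational(-21371386733, 397770) ≈ -53728.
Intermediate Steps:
t = Rational(-173, 397770) (t = Mul(-173, Pow(397770, -1)) = Mul(-173, Rational(1, 397770)) = Rational(-173, 397770) ≈ -0.00043492)
o = -150
Function('R')(m) = Add(-97528, Mul(-292, m)) (Function('R')(m) = Mul(Add(334, m), -292) = Add(-97528, Mul(-292, m)))
Add(Function('R')(o), t) = Add(Add(-97528, Mul(-292, -150)), Rational(-173, 397770)) = Add(Add(-97528, 43800), Rational(-173, 397770)) = Add(-53728, Rational(-173, 397770)) = Rational(-21371386733, 397770)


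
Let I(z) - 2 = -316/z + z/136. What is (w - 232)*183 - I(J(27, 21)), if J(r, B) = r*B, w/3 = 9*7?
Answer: -607227065/77112 ≈ -7874.6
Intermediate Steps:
w = 189 (w = 3*(9*7) = 3*63 = 189)
J(r, B) = B*r
I(z) = 2 - 316/z + z/136 (I(z) = 2 + (-316/z + z/136) = 2 - 316/z + z/136)
(w - 232)*183 - I(J(27, 21)) = (189 - 232)*183 - (2 - 316/(21*27) + (21*27)/136) = -43*183 - (2 - 316/567 + (1/136)*567) = -7869 - (2 - 316*1/567 + 567/136) = -7869 - (2 - 316/567 + 567/136) = -7869 - 1*432737/77112 = -7869 - 432737/77112 = -607227065/77112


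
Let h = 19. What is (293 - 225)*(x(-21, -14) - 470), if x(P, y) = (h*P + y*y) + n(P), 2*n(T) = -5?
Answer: -45934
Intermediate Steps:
n(T) = -5/2 (n(T) = (½)*(-5) = -5/2)
x(P, y) = -5/2 + y² + 19*P (x(P, y) = (19*P + y*y) - 5/2 = (19*P + y²) - 5/2 = (y² + 19*P) - 5/2 = -5/2 + y² + 19*P)
(293 - 225)*(x(-21, -14) - 470) = (293 - 225)*((-5/2 + (-14)² + 19*(-21)) - 470) = 68*((-5/2 + 196 - 399) - 470) = 68*(-411/2 - 470) = 68*(-1351/2) = -45934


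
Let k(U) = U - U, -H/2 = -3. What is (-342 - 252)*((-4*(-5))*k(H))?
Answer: 0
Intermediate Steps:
H = 6 (H = -2*(-3) = 6)
k(U) = 0
(-342 - 252)*((-4*(-5))*k(H)) = (-342 - 252)*(-4*(-5)*0) = -11880*0 = -594*0 = 0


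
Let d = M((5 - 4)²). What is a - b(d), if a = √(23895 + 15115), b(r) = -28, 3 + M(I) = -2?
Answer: 28 + √39010 ≈ 225.51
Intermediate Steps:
M(I) = -5 (M(I) = -3 - 2 = -5)
d = -5
a = √39010 ≈ 197.51
a - b(d) = √39010 - 1*(-28) = √39010 + 28 = 28 + √39010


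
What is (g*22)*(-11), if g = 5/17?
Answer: -1210/17 ≈ -71.177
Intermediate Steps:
g = 5/17 (g = 5*(1/17) = 5/17 ≈ 0.29412)
(g*22)*(-11) = ((5/17)*22)*(-11) = (110/17)*(-11) = -1210/17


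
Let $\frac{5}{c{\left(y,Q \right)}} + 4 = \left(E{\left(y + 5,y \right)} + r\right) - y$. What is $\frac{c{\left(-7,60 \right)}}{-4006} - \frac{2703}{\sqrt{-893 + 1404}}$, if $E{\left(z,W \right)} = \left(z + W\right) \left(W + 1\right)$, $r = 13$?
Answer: $- \frac{1}{56084} - \frac{2703 \sqrt{511}}{511} \approx -119.57$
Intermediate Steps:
$E{\left(z,W \right)} = \left(1 + W\right) \left(W + z\right)$ ($E{\left(z,W \right)} = \left(W + z\right) \left(1 + W\right) = \left(1 + W\right) \left(W + z\right)$)
$c{\left(y,Q \right)} = \frac{5}{14 + y + y^{2} + y \left(5 + y\right)}$ ($c{\left(y,Q \right)} = \frac{5}{-4 - \left(-18 - y - y^{2} - y \left(y + 5\right)\right)} = \frac{5}{-4 - \left(-18 - y - y^{2} - y \left(5 + y\right)\right)} = \frac{5}{-4 + \left(18 + y + y^{2} + y \left(5 + y\right)\right)} = \frac{5}{14 + y + y^{2} + y \left(5 + y\right)}$)
$\frac{c{\left(-7,60 \right)}}{-4006} - \frac{2703}{\sqrt{-893 + 1404}} = \frac{\frac{5}{2} \frac{1}{7 + \left(-7\right)^{2} + 3 \left(-7\right)}}{-4006} - \frac{2703}{\sqrt{-893 + 1404}} = \frac{5}{2 \left(7 + 49 - 21\right)} \left(- \frac{1}{4006}\right) - \frac{2703}{\sqrt{511}} = \frac{5}{2 \cdot 35} \left(- \frac{1}{4006}\right) - 2703 \frac{\sqrt{511}}{511} = \frac{5}{2} \cdot \frac{1}{35} \left(- \frac{1}{4006}\right) - \frac{2703 \sqrt{511}}{511} = \frac{1}{14} \left(- \frac{1}{4006}\right) - \frac{2703 \sqrt{511}}{511} = - \frac{1}{56084} - \frac{2703 \sqrt{511}}{511}$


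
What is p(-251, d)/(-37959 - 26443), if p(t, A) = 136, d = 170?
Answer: -68/32201 ≈ -0.0021117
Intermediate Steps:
p(-251, d)/(-37959 - 26443) = 136/(-37959 - 26443) = 136/(-64402) = 136*(-1/64402) = -68/32201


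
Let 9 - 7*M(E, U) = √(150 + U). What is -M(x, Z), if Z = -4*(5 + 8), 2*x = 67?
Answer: -9/7 + √2 ≈ 0.12850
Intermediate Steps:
x = 67/2 (x = (½)*67 = 67/2 ≈ 33.500)
Z = -52 (Z = -4*13 = -52)
M(E, U) = 9/7 - √(150 + U)/7
-M(x, Z) = -(9/7 - √(150 - 52)/7) = -(9/7 - √2) = -9/7 + √2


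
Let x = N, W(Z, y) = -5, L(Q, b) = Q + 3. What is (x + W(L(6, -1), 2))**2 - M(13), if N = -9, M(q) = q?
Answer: 183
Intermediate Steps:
L(Q, b) = 3 + Q
x = -9
(x + W(L(6, -1), 2))**2 - M(13) = (-9 - 5)**2 - 1*13 = (-14)**2 - 13 = 196 - 13 = 183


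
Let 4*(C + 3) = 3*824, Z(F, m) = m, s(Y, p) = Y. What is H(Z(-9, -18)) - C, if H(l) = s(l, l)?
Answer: -633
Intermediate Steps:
H(l) = l
C = 615 (C = -3 + (3*824)/4 = -3 + (1/4)*2472 = -3 + 618 = 615)
H(Z(-9, -18)) - C = -18 - 1*615 = -18 - 615 = -633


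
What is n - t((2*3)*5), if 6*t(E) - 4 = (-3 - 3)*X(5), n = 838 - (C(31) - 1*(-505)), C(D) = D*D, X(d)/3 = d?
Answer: -1841/3 ≈ -613.67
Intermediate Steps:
X(d) = 3*d
C(D) = D**2
n = -628 (n = 838 - (31**2 - 1*(-505)) = 838 - (961 + 505) = 838 - 1*1466 = 838 - 1466 = -628)
t(E) = -43/3 (t(E) = 2/3 + ((-3 - 3)*(3*5))/6 = 2/3 + (-6*15)/6 = 2/3 + (1/6)*(-90) = 2/3 - 15 = -43/3)
n - t((2*3)*5) = -628 - 1*(-43/3) = -628 + 43/3 = -1841/3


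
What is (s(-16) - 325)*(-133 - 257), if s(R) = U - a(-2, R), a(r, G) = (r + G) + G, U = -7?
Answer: 116220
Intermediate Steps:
a(r, G) = r + 2*G (a(r, G) = (G + r) + G = r + 2*G)
s(R) = -5 - 2*R (s(R) = -7 - (-2 + 2*R) = -7 + (2 - 2*R) = -5 - 2*R)
(s(-16) - 325)*(-133 - 257) = ((-5 - 2*(-16)) - 325)*(-133 - 257) = ((-5 + 32) - 325)*(-390) = (27 - 325)*(-390) = -298*(-390) = 116220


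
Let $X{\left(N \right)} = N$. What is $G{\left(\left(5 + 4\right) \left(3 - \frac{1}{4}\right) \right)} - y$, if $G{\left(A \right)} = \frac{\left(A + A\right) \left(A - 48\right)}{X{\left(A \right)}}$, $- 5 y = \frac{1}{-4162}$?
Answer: $- \frac{483833}{10405} \approx -46.5$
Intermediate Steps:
$y = \frac{1}{20810}$ ($y = - \frac{1}{5 \left(-4162\right)} = \left(- \frac{1}{5}\right) \left(- \frac{1}{4162}\right) = \frac{1}{20810} \approx 4.8054 \cdot 10^{-5}$)
$G{\left(A \right)} = -96 + 2 A$ ($G{\left(A \right)} = \frac{\left(A + A\right) \left(A - 48\right)}{A} = \frac{2 A \left(-48 + A\right)}{A} = -96 + 2 A$)
$G{\left(\left(5 + 4\right) \left(3 - \frac{1}{4}\right) \right)} - y = \left(-96 + 2 \left(5 + 4\right) \left(3 - \frac{1}{4}\right)\right) - \frac{1}{20810} = \left(-96 + 2 \cdot 9 \left(3 - \frac{1}{4}\right)\right) - \frac{1}{20810} = \left(-96 + 2 \cdot 9 \cdot \frac{11}{4}\right) - \frac{1}{20810} = \left(-96 + 2 \cdot \frac{99}{4}\right) - \frac{1}{20810} = \left(-96 + \frac{99}{2}\right) - \frac{1}{20810} = - \frac{93}{2} - \frac{1}{20810} = - \frac{483833}{10405}$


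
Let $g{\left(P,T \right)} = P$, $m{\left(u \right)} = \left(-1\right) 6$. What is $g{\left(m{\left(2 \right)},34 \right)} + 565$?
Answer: $559$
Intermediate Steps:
$m{\left(u \right)} = -6$
$g{\left(m{\left(2 \right)},34 \right)} + 565 = -6 + 565 = 559$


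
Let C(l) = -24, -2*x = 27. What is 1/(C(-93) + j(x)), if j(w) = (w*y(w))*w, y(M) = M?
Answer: -8/19875 ≈ -0.00040252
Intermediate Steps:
x = -27/2 (x = -1/2*27 = -27/2 ≈ -13.500)
j(w) = w**3 (j(w) = (w*w)*w = w**2*w = w**3)
1/(C(-93) + j(x)) = 1/(-24 + (-27/2)**3) = 1/(-24 - 19683/8) = 1/(-19875/8) = -8/19875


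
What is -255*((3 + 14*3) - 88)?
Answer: 10965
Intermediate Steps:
-255*((3 + 14*3) - 88) = -255*((3 + 42) - 88) = -255*(45 - 88) = -255*(-43) = 10965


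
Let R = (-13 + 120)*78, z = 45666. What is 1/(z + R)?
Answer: 1/54012 ≈ 1.8514e-5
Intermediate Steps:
R = 8346 (R = 107*78 = 8346)
1/(z + R) = 1/(45666 + 8346) = 1/54012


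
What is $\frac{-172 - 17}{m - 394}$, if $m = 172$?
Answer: $\frac{63}{74} \approx 0.85135$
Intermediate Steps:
$\frac{-172 - 17}{m - 394} = \frac{-172 - 17}{172 - 394} = - \frac{189}{-222} = \left(-189\right) \left(- \frac{1}{222}\right) = \frac{63}{74}$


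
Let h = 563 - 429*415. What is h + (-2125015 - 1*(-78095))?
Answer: -2224392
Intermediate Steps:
h = -177472 (h = 563 - 178035 = -177472)
h + (-2125015 - 1*(-78095)) = -177472 + (-2125015 - 1*(-78095)) = -177472 + (-2125015 + 78095) = -177472 - 2046920 = -2224392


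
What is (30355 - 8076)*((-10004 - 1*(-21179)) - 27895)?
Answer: -372504880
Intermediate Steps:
(30355 - 8076)*((-10004 - 1*(-21179)) - 27895) = 22279*((-10004 + 21179) - 27895) = 22279*(11175 - 27895) = 22279*(-16720) = -372504880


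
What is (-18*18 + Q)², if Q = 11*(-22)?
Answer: 320356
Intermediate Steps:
Q = -242
(-18*18 + Q)² = (-18*18 - 242)² = (-324 - 242)² = (-566)² = 320356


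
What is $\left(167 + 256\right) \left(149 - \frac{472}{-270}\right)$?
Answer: $\frac{956497}{15} \approx 63766.0$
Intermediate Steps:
$\left(167 + 256\right) \left(149 - \frac{472}{-270}\right) = 423 \left(149 - - \frac{236}{135}\right) = 423 \left(149 + \frac{236}{135}\right) = 423 \cdot \frac{20351}{135} = \frac{956497}{15}$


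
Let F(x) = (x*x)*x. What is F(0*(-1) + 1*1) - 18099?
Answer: -18098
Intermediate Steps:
F(x) = x³ (F(x) = x²*x = x³)
F(0*(-1) + 1*1) - 18099 = (0*(-1) + 1*1)³ - 18099 = (0 + 1)³ - 18099 = 1³ - 18099 = 1 - 18099 = -18098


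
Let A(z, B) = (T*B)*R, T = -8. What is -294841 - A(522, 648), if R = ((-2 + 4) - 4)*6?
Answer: -357049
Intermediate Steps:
R = -12 (R = (2 - 4)*6 = -2*6 = -12)
A(z, B) = 96*B (A(z, B) = -8*B*(-12) = 96*B)
-294841 - A(522, 648) = -294841 - 96*648 = -294841 - 1*62208 = -294841 - 62208 = -357049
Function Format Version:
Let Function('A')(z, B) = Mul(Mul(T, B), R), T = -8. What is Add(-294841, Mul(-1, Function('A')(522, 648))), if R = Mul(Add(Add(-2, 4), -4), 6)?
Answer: -357049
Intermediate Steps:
R = -12 (R = Mul(Add(2, -4), 6) = Mul(-2, 6) = -12)
Function('A')(z, B) = Mul(96, B) (Function('A')(z, B) = Mul(Mul(-8, B), -12) = Mul(96, B))
Add(-294841, Mul(-1, Function('A')(522, 648))) = Add(-294841, Mul(-1, Mul(96, 648))) = Add(-294841, Mul(-1, 62208)) = Add(-294841, -62208) = -357049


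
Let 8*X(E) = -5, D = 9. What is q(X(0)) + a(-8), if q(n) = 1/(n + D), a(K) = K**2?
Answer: 4296/67 ≈ 64.119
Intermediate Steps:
X(E) = -5/8 (X(E) = (1/8)*(-5) = -5/8)
q(n) = 1/(9 + n) (q(n) = 1/(n + 9) = 1/(9 + n))
q(X(0)) + a(-8) = 1/(9 - 5/8) + (-8)**2 = 1/(67/8) + 64 = 8/67 + 64 = 4296/67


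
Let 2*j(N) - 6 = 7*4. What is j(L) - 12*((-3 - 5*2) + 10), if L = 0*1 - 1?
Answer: 53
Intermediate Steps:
L = -1 (L = 0 - 1 = -1)
j(N) = 17 (j(N) = 3 + (7*4)/2 = 3 + (½)*28 = 3 + 14 = 17)
j(L) - 12*((-3 - 5*2) + 10) = 17 - 12*((-3 - 5*2) + 10) = 17 - 12*((-3 - 10) + 10) = 17 - 12*(-13 + 10) = 17 - 12*(-3) = 17 - 1*(-36) = 17 + 36 = 53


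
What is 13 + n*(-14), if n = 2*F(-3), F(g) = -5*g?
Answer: -407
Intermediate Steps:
n = 30 (n = 2*(-5*(-3)) = 2*15 = 30)
13 + n*(-14) = 13 + 30*(-14) = 13 - 420 = -407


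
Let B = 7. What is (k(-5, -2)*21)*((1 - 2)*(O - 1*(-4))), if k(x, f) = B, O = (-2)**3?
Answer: 588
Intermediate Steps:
O = -8
k(x, f) = 7
(k(-5, -2)*21)*((1 - 2)*(O - 1*(-4))) = (7*21)*((1 - 2)*(-8 - 1*(-4))) = 147*(-(-8 + 4)) = 147*(-1*(-4)) = 147*4 = 588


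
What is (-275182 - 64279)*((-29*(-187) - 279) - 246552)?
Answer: 81948601088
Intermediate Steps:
(-275182 - 64279)*((-29*(-187) - 279) - 246552) = -339461*((5423 - 279) - 246552) = -339461*(5144 - 246552) = -339461*(-241408) = 81948601088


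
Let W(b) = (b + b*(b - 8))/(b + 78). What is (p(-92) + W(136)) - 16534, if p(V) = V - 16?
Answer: -1771922/107 ≈ -16560.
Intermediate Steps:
W(b) = (b + b*(-8 + b))/(78 + b)
p(V) = -16 + V
(p(-92) + W(136)) - 16534 = ((-16 - 92) + 136*(-7 + 136)/(78 + 136)) - 16534 = (-108 + 136*129/214) - 16534 = (-108 + 136*(1/214)*129) - 16534 = (-108 + 8772/107) - 16534 = -2784/107 - 16534 = -1771922/107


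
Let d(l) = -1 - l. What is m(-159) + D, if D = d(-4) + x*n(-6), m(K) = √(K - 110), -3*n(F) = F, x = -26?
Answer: -49 + I*√269 ≈ -49.0 + 16.401*I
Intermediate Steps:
n(F) = -F/3
m(K) = √(-110 + K)
D = -49 (D = (-1 - 1*(-4)) - (-26)*(-6)/3 = (-1 + 4) - 26*2 = 3 - 52 = -49)
m(-159) + D = √(-110 - 159) - 49 = √(-269) - 49 = I*√269 - 49 = -49 + I*√269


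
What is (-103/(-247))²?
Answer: 10609/61009 ≈ 0.17389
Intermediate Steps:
(-103/(-247))² = (-103*(-1/247))² = (103/247)² = 10609/61009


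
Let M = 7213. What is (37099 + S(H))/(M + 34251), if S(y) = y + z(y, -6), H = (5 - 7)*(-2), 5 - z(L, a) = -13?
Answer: 37121/41464 ≈ 0.89526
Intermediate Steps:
z(L, a) = 18 (z(L, a) = 5 - 1*(-13) = 5 + 13 = 18)
H = 4 (H = -2*(-2) = 4)
S(y) = 18 + y (S(y) = y + 18 = 18 + y)
(37099 + S(H))/(M + 34251) = (37099 + (18 + 4))/(7213 + 34251) = (37099 + 22)/41464 = 37121*(1/41464) = 37121/41464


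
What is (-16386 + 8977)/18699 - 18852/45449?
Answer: -689245189/849850851 ≈ -0.81102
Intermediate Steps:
(-16386 + 8977)/18699 - 18852/45449 = -7409*1/18699 - 18852*1/45449 = -7409/18699 - 18852/45449 = -689245189/849850851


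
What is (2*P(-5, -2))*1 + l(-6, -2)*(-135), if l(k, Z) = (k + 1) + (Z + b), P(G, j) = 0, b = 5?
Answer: 270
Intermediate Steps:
l(k, Z) = 6 + Z + k (l(k, Z) = (k + 1) + (Z + 5) = (1 + k) + (5 + Z) = 6 + Z + k)
(2*P(-5, -2))*1 + l(-6, -2)*(-135) = (2*0)*1 + (6 - 2 - 6)*(-135) = 0*1 - 2*(-135) = 0 + 270 = 270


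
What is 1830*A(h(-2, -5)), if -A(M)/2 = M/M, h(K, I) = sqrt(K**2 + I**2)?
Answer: -3660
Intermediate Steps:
h(K, I) = sqrt(I**2 + K**2)
A(M) = -2 (A(M) = -2*M/M = -2*1 = -2)
1830*A(h(-2, -5)) = 1830*(-2) = -3660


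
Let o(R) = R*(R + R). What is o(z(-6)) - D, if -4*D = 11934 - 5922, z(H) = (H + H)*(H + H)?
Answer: 42975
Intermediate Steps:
z(H) = 4*H**2 (z(H) = (2*H)*(2*H) = 4*H**2)
D = -1503 (D = -(11934 - 5922)/4 = -1/4*6012 = -1503)
o(R) = 2*R**2 (o(R) = R*(2*R) = 2*R**2)
o(z(-6)) - D = 2*(4*(-6)**2)**2 - 1*(-1503) = 2*(4*36)**2 + 1503 = 2*144**2 + 1503 = 2*20736 + 1503 = 41472 + 1503 = 42975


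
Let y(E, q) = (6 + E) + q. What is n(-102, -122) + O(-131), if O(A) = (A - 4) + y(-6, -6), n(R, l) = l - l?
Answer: -141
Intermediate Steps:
n(R, l) = 0
y(E, q) = 6 + E + q
O(A) = -10 + A (O(A) = (A - 4) + (6 - 6 - 6) = (-4 + A) - 6 = -10 + A)
n(-102, -122) + O(-131) = 0 + (-10 - 131) = 0 - 141 = -141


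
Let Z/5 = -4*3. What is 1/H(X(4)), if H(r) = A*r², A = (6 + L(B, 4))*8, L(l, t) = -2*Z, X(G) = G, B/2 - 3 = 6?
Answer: 1/16128 ≈ 6.2004e-5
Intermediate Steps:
B = 18 (B = 6 + 2*6 = 6 + 12 = 18)
Z = -60 (Z = 5*(-4*3) = 5*(-12) = -60)
L(l, t) = 120 (L(l, t) = -2*(-60) = 120)
A = 1008 (A = (6 + 120)*8 = 126*8 = 1008)
H(r) = 1008*r²
1/H(X(4)) = 1/(1008*4²) = 1/(1008*16) = 1/16128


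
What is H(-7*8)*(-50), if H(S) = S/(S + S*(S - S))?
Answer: -50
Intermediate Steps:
H(S) = 1 (H(S) = S/(S + S*0) = S/(S + 0) = S/S = 1)
H(-7*8)*(-50) = 1*(-50) = -50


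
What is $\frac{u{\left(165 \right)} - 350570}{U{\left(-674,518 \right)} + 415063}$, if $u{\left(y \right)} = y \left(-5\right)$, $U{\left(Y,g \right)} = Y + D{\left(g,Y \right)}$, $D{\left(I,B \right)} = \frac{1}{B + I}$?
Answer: $- \frac{54817620}{64644683} \approx -0.84798$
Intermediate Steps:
$U{\left(Y,g \right)} = Y + \frac{1}{Y + g}$
$u{\left(y \right)} = - 5 y$
$\frac{u{\left(165 \right)} - 350570}{U{\left(-674,518 \right)} + 415063} = \frac{\left(-5\right) 165 - 350570}{\frac{1 - 674 \left(-674 + 518\right)}{-674 + 518} + 415063} = \frac{-825 - 350570}{\frac{1 - -105144}{-156} + 415063} = - \frac{351395}{- \frac{1 + 105144}{156} + 415063} = - \frac{351395}{\left(- \frac{1}{156}\right) 105145 + 415063} = - \frac{351395}{- \frac{105145}{156} + 415063} = - \frac{351395}{\frac{64644683}{156}} = \left(-351395\right) \frac{156}{64644683} = - \frac{54817620}{64644683}$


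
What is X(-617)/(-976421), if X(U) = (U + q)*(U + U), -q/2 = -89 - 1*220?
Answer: 1234/976421 ≈ 0.0012638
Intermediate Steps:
q = 618 (q = -2*(-89 - 1*220) = -2*(-89 - 220) = -2*(-309) = 618)
X(U) = 2*U*(618 + U) (X(U) = (U + 618)*(U + U) = (618 + U)*(2*U) = 2*U*(618 + U))
X(-617)/(-976421) = (2*(-617)*(618 - 617))/(-976421) = (2*(-617)*1)*(-1/976421) = -1234*(-1/976421) = 1234/976421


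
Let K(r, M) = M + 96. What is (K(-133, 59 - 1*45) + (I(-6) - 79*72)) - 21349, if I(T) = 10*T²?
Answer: -26567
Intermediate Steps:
K(r, M) = 96 + M
(K(-133, 59 - 1*45) + (I(-6) - 79*72)) - 21349 = ((96 + (59 - 1*45)) + (10*(-6)² - 79*72)) - 21349 = ((96 + (59 - 45)) + (10*36 - 5688)) - 21349 = ((96 + 14) + (360 - 5688)) - 21349 = (110 - 5328) - 21349 = -5218 - 21349 = -26567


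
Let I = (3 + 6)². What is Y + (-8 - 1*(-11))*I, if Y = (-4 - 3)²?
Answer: 292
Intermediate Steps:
I = 81 (I = 9² = 81)
Y = 49 (Y = (-7)² = 49)
Y + (-8 - 1*(-11))*I = 49 + (-8 - 1*(-11))*81 = 49 + (-8 + 11)*81 = 49 + 3*81 = 49 + 243 = 292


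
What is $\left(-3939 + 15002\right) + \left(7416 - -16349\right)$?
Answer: $34828$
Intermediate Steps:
$\left(-3939 + 15002\right) + \left(7416 - -16349\right) = 11063 + \left(7416 + 16349\right) = 11063 + 23765 = 34828$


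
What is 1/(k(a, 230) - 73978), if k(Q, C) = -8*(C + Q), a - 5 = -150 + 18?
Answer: -1/74802 ≈ -1.3369e-5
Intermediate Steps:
a = -127 (a = 5 + (-150 + 18) = 5 - 132 = -127)
k(Q, C) = -8*C - 8*Q
1/(k(a, 230) - 73978) = 1/((-8*230 - 8*(-127)) - 73978) = 1/((-1840 + 1016) - 73978) = 1/(-824 - 73978) = 1/(-74802) = -1/74802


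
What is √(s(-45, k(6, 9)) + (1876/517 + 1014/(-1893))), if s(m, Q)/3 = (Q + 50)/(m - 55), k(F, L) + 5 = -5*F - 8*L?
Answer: √51115144022459/3262270 ≈ 2.1916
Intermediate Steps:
k(F, L) = -5 - 8*L - 5*F (k(F, L) = -5 + (-5*F - 8*L) = -5 + (-8*L - 5*F) = -5 - 8*L - 5*F)
s(m, Q) = 3*(50 + Q)/(-55 + m) (s(m, Q) = 3*((Q + 50)/(m - 55)) = 3*((50 + Q)/(-55 + m)) = 3*(50 + Q)/(-55 + m))
√(s(-45, k(6, 9)) + (1876/517 + 1014/(-1893))) = √(3*(50 + (-5 - 8*9 - 5*6))/(-55 - 45) + (1876/517 + 1014/(-1893))) = √(3*(50 + (-5 - 72 - 30))/(-100) + (1876*(1/517) + 1014*(-1/1893))) = √(3*(-1/100)*(50 - 107) + (1876/517 - 338/631)) = √(3*(-1/100)*(-57) + 1009010/326227) = √(171/100 + 1009010/326227) = √(156685817/32622700) = √51115144022459/3262270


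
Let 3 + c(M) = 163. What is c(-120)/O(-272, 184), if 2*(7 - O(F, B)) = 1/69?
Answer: 4416/193 ≈ 22.881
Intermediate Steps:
O(F, B) = 965/138 (O(F, B) = 7 - ½/69 = 7 - ½*1/69 = 7 - 1/138 = 965/138)
c(M) = 160 (c(M) = -3 + 163 = 160)
c(-120)/O(-272, 184) = 160/(965/138) = 160*(138/965) = 4416/193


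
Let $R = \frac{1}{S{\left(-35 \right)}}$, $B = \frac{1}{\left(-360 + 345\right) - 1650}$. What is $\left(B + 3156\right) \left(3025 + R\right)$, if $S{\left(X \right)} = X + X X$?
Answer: $\frac{900750093809}{94350} \approx 9.5469 \cdot 10^{6}$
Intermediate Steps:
$B = - \frac{1}{1665}$ ($B = \frac{1}{-15 - 1650} = \frac{1}{-1665} = - \frac{1}{1665} \approx -0.0006006$)
$S{\left(X \right)} = X + X^{2}$
$R = \frac{1}{1190}$ ($R = \frac{1}{\left(-35\right) \left(1 - 35\right)} = \frac{1}{\left(-35\right) \left(-34\right)} = \frac{1}{1190} \approx 0.00084034$)
$\left(B + 3156\right) \left(3025 + R\right) = \left(- \frac{1}{1665} + 3156\right) \left(3025 + \frac{1}{1190}\right) = \frac{5254739}{1665} \cdot \frac{3599751}{1190} = \frac{900750093809}{94350}$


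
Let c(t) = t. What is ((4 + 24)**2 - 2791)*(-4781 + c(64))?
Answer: 9467019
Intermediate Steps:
((4 + 24)**2 - 2791)*(-4781 + c(64)) = ((4 + 24)**2 - 2791)*(-4781 + 64) = (28**2 - 2791)*(-4717) = (784 - 2791)*(-4717) = -2007*(-4717) = 9467019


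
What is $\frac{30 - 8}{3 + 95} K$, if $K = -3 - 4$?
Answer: $- \frac{11}{7} \approx -1.5714$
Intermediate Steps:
$K = -7$
$\frac{30 - 8}{3 + 95} K = \frac{30 - 8}{3 + 95} \left(-7\right) = \frac{22}{98} \left(-7\right) = 22 \cdot \frac{1}{98} \left(-7\right) = \frac{11}{49} \left(-7\right) = - \frac{11}{7}$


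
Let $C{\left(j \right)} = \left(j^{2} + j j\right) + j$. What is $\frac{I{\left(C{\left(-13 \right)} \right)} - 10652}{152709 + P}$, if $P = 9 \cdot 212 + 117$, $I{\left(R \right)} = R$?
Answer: $- \frac{10327}{154734} \approx -0.06674$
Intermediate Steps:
$C{\left(j \right)} = j + 2 j^{2}$ ($C{\left(j \right)} = \left(j^{2} + j^{2}\right) + j = 2 j^{2} + j = j + 2 j^{2}$)
$P = 2025$ ($P = 1908 + 117 = 2025$)
$\frac{I{\left(C{\left(-13 \right)} \right)} - 10652}{152709 + P} = \frac{- 13 \left(1 + 2 \left(-13\right)\right) - 10652}{152709 + 2025} = \frac{- 13 \left(1 - 26\right) - 10652}{154734} = \left(\left(-13\right) \left(-25\right) - 10652\right) \frac{1}{154734} = \left(325 - 10652\right) \frac{1}{154734} = \left(-10327\right) \frac{1}{154734} = - \frac{10327}{154734}$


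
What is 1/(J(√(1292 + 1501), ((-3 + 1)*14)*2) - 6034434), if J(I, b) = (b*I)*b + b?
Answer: -431035/2599114415198 - 112*√57/185651029657 ≈ -1.7039e-7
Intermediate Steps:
J(I, b) = b + I*b² (J(I, b) = (I*b)*b + b = I*b² + b = b + I*b²)
1/(J(√(1292 + 1501), ((-3 + 1)*14)*2) - 6034434) = 1/((((-3 + 1)*14)*2)*(1 + √(1292 + 1501)*(((-3 + 1)*14)*2)) - 6034434) = 1/((-2*14*2)*(1 + √2793*(-2*14*2)) - 6034434) = 1/((-28*2)*(1 + (7*√57)*(-28*2)) - 6034434) = 1/(-56*(1 + (7*√57)*(-56)) - 6034434) = 1/(-56*(1 - 392*√57) - 6034434) = 1/((-56 + 21952*√57) - 6034434) = 1/(-6034490 + 21952*√57)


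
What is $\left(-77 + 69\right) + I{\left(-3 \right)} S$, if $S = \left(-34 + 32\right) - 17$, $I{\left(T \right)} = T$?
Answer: $49$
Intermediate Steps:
$S = -19$ ($S = -2 - 17 = -19$)
$\left(-77 + 69\right) + I{\left(-3 \right)} S = \left(-77 + 69\right) - -57 = -8 + 57 = 49$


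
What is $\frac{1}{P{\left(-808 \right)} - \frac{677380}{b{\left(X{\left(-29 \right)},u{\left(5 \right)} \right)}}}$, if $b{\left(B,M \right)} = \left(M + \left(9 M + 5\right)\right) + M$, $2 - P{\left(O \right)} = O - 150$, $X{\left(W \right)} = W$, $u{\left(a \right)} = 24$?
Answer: $- \frac{269}{419140} \approx -0.00064179$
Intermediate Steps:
$P{\left(O \right)} = 152 - O$ ($P{\left(O \right)} = 2 - \left(O - 150\right) = 2 - \left(-150 + O\right) = 152 - O$)
$b{\left(B,M \right)} = 5 + 11 M$ ($b{\left(B,M \right)} = \left(M + \left(5 + 9 M\right)\right) + M = \left(5 + 10 M\right) + M = 5 + 11 M$)
$\frac{1}{P{\left(-808 \right)} - \frac{677380}{b{\left(X{\left(-29 \right)},u{\left(5 \right)} \right)}}} = \frac{1}{\left(152 - -808\right) - \frac{677380}{5 + 11 \cdot 24}} = \frac{1}{\left(152 + 808\right) - \frac{677380}{5 + 264}} = \frac{1}{960 - \frac{677380}{269}} = \frac{1}{- \frac{419140}{269}} = - \frac{269}{419140}$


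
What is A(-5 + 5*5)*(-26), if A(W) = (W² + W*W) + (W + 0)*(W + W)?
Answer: -41600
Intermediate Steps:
A(W) = 4*W² (A(W) = (W² + W²) + W*(2*W) = 2*W² + 2*W² = 4*W²)
A(-5 + 5*5)*(-26) = (4*(-5 + 5*5)²)*(-26) = (4*(-5 + 25)²)*(-26) = (4*20²)*(-26) = (4*400)*(-26) = 1600*(-26) = -41600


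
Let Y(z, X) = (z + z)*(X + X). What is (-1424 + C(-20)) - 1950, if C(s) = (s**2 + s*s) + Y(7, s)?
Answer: -3134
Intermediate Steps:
Y(z, X) = 4*X*z (Y(z, X) = (2*z)*(2*X) = 4*X*z)
C(s) = 2*s**2 + 28*s (C(s) = (s**2 + s*s) + 4*s*7 = (s**2 + s**2) + 28*s = 2*s**2 + 28*s)
(-1424 + C(-20)) - 1950 = (-1424 + 2*(-20)*(14 - 20)) - 1950 = (-1424 + 2*(-20)*(-6)) - 1950 = (-1424 + 240) - 1950 = -1184 - 1950 = -3134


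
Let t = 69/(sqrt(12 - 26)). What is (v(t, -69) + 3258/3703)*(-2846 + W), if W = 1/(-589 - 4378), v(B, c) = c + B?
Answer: 3565812800667/18392801 + 975389727*I*sqrt(14)/69538 ≈ 1.9387e+5 + 52483.0*I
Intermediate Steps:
t = -69*I*sqrt(14)/14 (t = 69/(sqrt(-14)) = 69/((I*sqrt(14))) = 69*(-I*sqrt(14)/14) = -69*I*sqrt(14)/14 ≈ -18.441*I)
v(B, c) = B + c
W = -1/4967 (W = 1/(-4967) = -1/4967 ≈ -0.00020133)
(v(t, -69) + 3258/3703)*(-2846 + W) = ((-69*I*sqrt(14)/14 - 69) + 3258/3703)*(-2846 - 1/4967) = ((-69 - 69*I*sqrt(14)/14) + 3258*(1/3703))*(-14136083/4967) = ((-69 - 69*I*sqrt(14)/14) + 3258/3703)*(-14136083/4967) = (-252249/3703 - 69*I*sqrt(14)/14)*(-14136083/4967) = 3565812800667/18392801 + 975389727*I*sqrt(14)/69538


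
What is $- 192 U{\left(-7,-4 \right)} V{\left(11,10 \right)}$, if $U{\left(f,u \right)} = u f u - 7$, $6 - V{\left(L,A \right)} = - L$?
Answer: $388416$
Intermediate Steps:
$V{\left(L,A \right)} = 6 + L$ ($V{\left(L,A \right)} = 6 - - L = 6 + L$)
$U{\left(f,u \right)} = -7 + f u^{2}$ ($U{\left(f,u \right)} = f u u - 7 = f u^{2} - 7 = -7 + f u^{2}$)
$- 192 U{\left(-7,-4 \right)} V{\left(11,10 \right)} = - 192 \left(-7 - 7 \left(-4\right)^{2}\right) \left(6 + 11\right) = - 192 \left(-7 - 112\right) 17 = \left(-192\right) \left(-119\right) 17 = 22848 \cdot 17 = 388416$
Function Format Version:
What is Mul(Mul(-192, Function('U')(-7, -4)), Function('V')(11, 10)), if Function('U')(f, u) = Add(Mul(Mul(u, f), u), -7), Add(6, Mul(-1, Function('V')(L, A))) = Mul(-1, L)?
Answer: 388416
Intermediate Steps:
Function('V')(L, A) = Add(6, L) (Function('V')(L, A) = Add(6, Mul(-1, Mul(-1, L))) = Add(6, L))
Function('U')(f, u) = Add(-7, Mul(f, Pow(u, 2))) (Function('U')(f, u) = Add(Mul(Mul(f, u), u), -7) = Add(Mul(f, Pow(u, 2)), -7) = Add(-7, Mul(f, Pow(u, 2))))
Mul(Mul(-192, Function('U')(-7, -4)), Function('V')(11, 10)) = Mul(Mul(-192, Add(-7, Mul(-7, Pow(-4, 2)))), Add(6, 11)) = Mul(Mul(-192, Add(-7, Mul(-7, 16))), 17) = Mul(Mul(-192, Add(-7, -112)), 17) = Mul(Mul(-192, -119), 17) = Mul(22848, 17) = 388416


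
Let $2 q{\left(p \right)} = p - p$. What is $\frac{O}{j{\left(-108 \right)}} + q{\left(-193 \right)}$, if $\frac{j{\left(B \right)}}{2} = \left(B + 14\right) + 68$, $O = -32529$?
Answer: $\frac{32529}{52} \approx 625.56$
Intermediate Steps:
$q{\left(p \right)} = 0$ ($q{\left(p \right)} = \frac{p - p}{2} = \frac{1}{2} \cdot 0 = 0$)
$j{\left(B \right)} = 164 + 2 B$ ($j{\left(B \right)} = 2 \left(\left(B + 14\right) + 68\right) = 2 \left(\left(14 + B\right) + 68\right) = 2 \left(82 + B\right) = 164 + 2 B$)
$\frac{O}{j{\left(-108 \right)}} + q{\left(-193 \right)} = - \frac{32529}{164 + 2 \left(-108\right)} + 0 = - \frac{32529}{164 - 216} + 0 = - \frac{32529}{-52} + 0 = \left(-32529\right) \left(- \frac{1}{52}\right) + 0 = \frac{32529}{52} + 0 = \frac{32529}{52}$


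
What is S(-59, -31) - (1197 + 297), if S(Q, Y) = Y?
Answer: -1525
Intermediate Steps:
S(-59, -31) - (1197 + 297) = -31 - (1197 + 297) = -31 - 1*1494 = -31 - 1494 = -1525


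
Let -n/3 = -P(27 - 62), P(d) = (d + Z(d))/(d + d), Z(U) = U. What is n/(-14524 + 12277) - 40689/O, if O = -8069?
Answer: 30467992/6043681 ≈ 5.0413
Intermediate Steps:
P(d) = 1 (P(d) = (d + d)/(d + d) = (2*d)/((2*d)) = (2*d)*(1/(2*d)) = 1)
n = 3 (n = -(-3) = -3*(-1) = 3)
n/(-14524 + 12277) - 40689/O = 3/(-14524 + 12277) - 40689/(-8069) = 3/(-2247) - 40689*(-1/8069) = 3*(-1/2247) + 40689/8069 = -1/749 + 40689/8069 = 30467992/6043681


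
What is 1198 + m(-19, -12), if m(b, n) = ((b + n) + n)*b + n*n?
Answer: 2159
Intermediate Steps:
m(b, n) = n² + b*(b + 2*n) (m(b, n) = (b + 2*n)*b + n² = b*(b + 2*n) + n² = n² + b*(b + 2*n))
1198 + m(-19, -12) = 1198 + ((-19)² + (-12)² + 2*(-19)*(-12)) = 1198 + (361 + 144 + 456) = 1198 + 961 = 2159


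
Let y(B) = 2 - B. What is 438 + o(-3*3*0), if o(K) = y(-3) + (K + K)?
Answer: 443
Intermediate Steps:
o(K) = 5 + 2*K (o(K) = (2 - 1*(-3)) + (K + K) = (2 + 3) + 2*K = 5 + 2*K)
438 + o(-3*3*0) = 438 + (5 + 2*(-3*3*0)) = 438 + (5 + 2*(-9*0)) = 438 + (5 + 2*0) = 438 + (5 + 0) = 438 + 5 = 443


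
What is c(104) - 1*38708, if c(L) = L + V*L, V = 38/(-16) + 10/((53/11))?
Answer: -2047663/53 ≈ -38635.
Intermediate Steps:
V = -127/424 (V = 38*(-1/16) + 10/((53*(1/11))) = -19/8 + 10/(53/11) = -19/8 + 10*(11/53) = -19/8 + 110/53 = -127/424 ≈ -0.29953)
c(L) = 297*L/424 (c(L) = L - 127*L/424 = 297*L/424)
c(104) - 1*38708 = (297/424)*104 - 1*38708 = 3861/53 - 38708 = -2047663/53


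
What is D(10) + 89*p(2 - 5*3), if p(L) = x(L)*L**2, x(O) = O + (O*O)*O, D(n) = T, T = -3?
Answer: -33240613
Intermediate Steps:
D(n) = -3
x(O) = O + O**3 (x(O) = O + O**2*O = O + O**3)
p(L) = L**2*(L + L**3) (p(L) = (L + L**3)*L**2 = L**2*(L + L**3))
D(10) + 89*p(2 - 5*3) = -3 + 89*((2 - 5*3)**3 + (2 - 5*3)**5) = -3 + 89*((2 - 15)**3 + (2 - 15)**5) = -3 + 89*((-13)**3 + (-13)**5) = -3 + 89*(-2197 - 371293) = -3 + 89*(-373490) = -3 - 33240610 = -33240613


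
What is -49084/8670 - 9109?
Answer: -39512057/4335 ≈ -9114.7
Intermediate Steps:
-49084/8670 - 9109 = -49084*1/8670 - 9109 = -24542/4335 - 9109 = -39512057/4335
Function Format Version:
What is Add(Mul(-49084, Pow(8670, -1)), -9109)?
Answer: Rational(-39512057, 4335) ≈ -9114.7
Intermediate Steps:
Add(Mul(-49084, Pow(8670, -1)), -9109) = Add(Mul(-49084, Rational(1, 8670)), -9109) = Add(Rational(-24542, 4335), -9109) = Rational(-39512057, 4335)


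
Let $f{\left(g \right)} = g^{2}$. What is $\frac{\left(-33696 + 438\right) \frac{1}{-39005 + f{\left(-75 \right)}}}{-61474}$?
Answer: $- \frac{16629}{1026001060} \approx -1.6208 \cdot 10^{-5}$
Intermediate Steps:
$\frac{\left(-33696 + 438\right) \frac{1}{-39005 + f{\left(-75 \right)}}}{-61474} = \frac{\left(-33696 + 438\right) \frac{1}{-39005 + \left(-75\right)^{2}}}{-61474} = - \frac{33258}{-39005 + 5625} \left(- \frac{1}{61474}\right) = - \frac{33258}{-33380} \left(- \frac{1}{61474}\right) = \left(-33258\right) \left(- \frac{1}{33380}\right) \left(- \frac{1}{61474}\right) = \frac{16629}{16690} \left(- \frac{1}{61474}\right) = - \frac{16629}{1026001060}$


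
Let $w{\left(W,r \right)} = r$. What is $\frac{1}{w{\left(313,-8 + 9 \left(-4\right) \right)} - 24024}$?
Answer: $- \frac{1}{24068} \approx -4.1549 \cdot 10^{-5}$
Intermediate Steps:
$\frac{1}{w{\left(313,-8 + 9 \left(-4\right) \right)} - 24024} = \frac{1}{\left(-8 + 9 \left(-4\right)\right) - 24024} = \frac{1}{\left(-8 - 36\right) - 24024} = \frac{1}{-44 - 24024} = \frac{1}{-24068} = - \frac{1}{24068}$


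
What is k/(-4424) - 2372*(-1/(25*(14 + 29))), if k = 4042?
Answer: 3074289/2377900 ≈ 1.2929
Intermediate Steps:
k/(-4424) - 2372*(-1/(25*(14 + 29))) = 4042/(-4424) - 2372*(-1/(25*(14 + 29))) = 4042*(-1/4424) - 2372/(43*(-25)) = -2021/2212 - 2372/(-1075) = -2021/2212 - 2372*(-1/1075) = -2021/2212 + 2372/1075 = 3074289/2377900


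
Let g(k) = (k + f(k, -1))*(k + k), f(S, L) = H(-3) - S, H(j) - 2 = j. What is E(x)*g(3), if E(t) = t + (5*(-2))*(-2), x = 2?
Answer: -132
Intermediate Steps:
H(j) = 2 + j
f(S, L) = -1 - S (f(S, L) = (2 - 3) - S = -1 - S)
E(t) = 20 + t (E(t) = t - 10*(-2) = t + 20 = 20 + t)
g(k) = -2*k (g(k) = (k + (-1 - k))*(k + k) = -2*k)
E(x)*g(3) = (20 + 2)*(-2*3) = 22*(-6) = -132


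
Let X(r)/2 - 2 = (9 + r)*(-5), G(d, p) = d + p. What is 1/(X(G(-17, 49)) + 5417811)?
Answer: 1/5417405 ≈ 1.8459e-7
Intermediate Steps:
X(r) = -86 - 10*r (X(r) = 4 + 2*((9 + r)*(-5)) = 4 + 2*(-45 - 5*r) = 4 + (-90 - 10*r) = -86 - 10*r)
1/(X(G(-17, 49)) + 5417811) = 1/((-86 - 10*(-17 + 49)) + 5417811) = 1/((-86 - 10*32) + 5417811) = 1/((-86 - 320) + 5417811) = 1/(-406 + 5417811) = 1/5417405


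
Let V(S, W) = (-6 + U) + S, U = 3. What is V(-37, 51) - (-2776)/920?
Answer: -4253/115 ≈ -36.983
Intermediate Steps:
V(S, W) = -3 + S (V(S, W) = (-6 + 3) + S = -3 + S)
V(-37, 51) - (-2776)/920 = (-3 - 37) - (-2776)/920 = -40 - (-2776)/920 = -40 - 1*(-347/115) = -40 + 347/115 = -4253/115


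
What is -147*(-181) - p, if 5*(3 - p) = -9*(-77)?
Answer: 133713/5 ≈ 26743.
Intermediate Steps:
p = -678/5 (p = 3 - (-9)*(-77)/5 = 3 - ⅕*693 = 3 - 693/5 = -678/5 ≈ -135.60)
-147*(-181) - p = -147*(-181) - 1*(-678/5) = 26607 + 678/5 = 133713/5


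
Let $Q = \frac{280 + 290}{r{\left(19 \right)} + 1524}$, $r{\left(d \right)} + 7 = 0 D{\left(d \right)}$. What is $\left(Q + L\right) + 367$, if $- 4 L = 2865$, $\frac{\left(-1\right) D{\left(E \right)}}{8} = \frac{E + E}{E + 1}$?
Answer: $- \frac{2116969}{6068} \approx -348.87$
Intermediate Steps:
$D{\left(E \right)} = - \frac{16 E}{1 + E}$ ($D{\left(E \right)} = - 8 \frac{E + E}{E + 1} = - 8 \frac{2 E}{1 + E} = - \frac{16 E}{1 + E}$)
$r{\left(d \right)} = -7$ ($r{\left(d \right)} = -7 + 0 \left(- \frac{16 d}{1 + d}\right) = -7 + 0 = -7$)
$L = - \frac{2865}{4}$ ($L = \left(- \frac{1}{4}\right) 2865 = - \frac{2865}{4} \approx -716.25$)
$Q = \frac{570}{1517}$ ($Q = \frac{280 + 290}{-7 + 1524} = \frac{570}{1517} \approx 0.37574$)
$\left(Q + L\right) + 367 = \left(\frac{570}{1517} - \frac{2865}{4}\right) + 367 = - \frac{4343925}{6068} + 367 = - \frac{2116969}{6068}$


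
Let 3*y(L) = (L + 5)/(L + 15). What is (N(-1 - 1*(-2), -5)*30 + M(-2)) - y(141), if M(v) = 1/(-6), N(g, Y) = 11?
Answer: 38554/117 ≈ 329.52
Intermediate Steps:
M(v) = -1/6
y(L) = (5 + L)/(3*(15 + L)) (y(L) = ((L + 5)/(L + 15))/3 = ((5 + L)/(15 + L))/3 = (5 + L)/(3*(15 + L)))
(N(-1 - 1*(-2), -5)*30 + M(-2)) - y(141) = (11*30 - 1/6) - (5 + 141)/(3*(15 + 141)) = (330 - 1/6) - 146/(3*156) = 1979/6 - 146/(3*156) = 1979/6 - 1*73/234 = 1979/6 - 73/234 = 38554/117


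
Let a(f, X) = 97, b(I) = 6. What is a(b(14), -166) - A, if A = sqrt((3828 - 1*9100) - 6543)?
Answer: 97 - I*sqrt(11815) ≈ 97.0 - 108.7*I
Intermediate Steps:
A = I*sqrt(11815) (A = sqrt((3828 - 9100) - 6543) = sqrt(-5272 - 6543) = sqrt(-11815) = I*sqrt(11815) ≈ 108.7*I)
a(b(14), -166) - A = 97 - I*sqrt(11815)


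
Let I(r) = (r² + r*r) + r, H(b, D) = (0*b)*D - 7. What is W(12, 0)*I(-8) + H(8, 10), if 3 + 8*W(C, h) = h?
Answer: -52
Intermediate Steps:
H(b, D) = -7 (H(b, D) = 0*D - 7 = 0 - 7 = -7)
W(C, h) = -3/8 + h/8
I(r) = r + 2*r² (I(r) = (r² + r²) + r = 2*r² + r = r + 2*r²)
W(12, 0)*I(-8) + H(8, 10) = (-3/8 + (⅛)*0)*(-8*(1 + 2*(-8))) - 7 = (-3/8 + 0)*(-8*(1 - 16)) - 7 = -(-3)*(-15) - 7 = -3/8*120 - 7 = -45 - 7 = -52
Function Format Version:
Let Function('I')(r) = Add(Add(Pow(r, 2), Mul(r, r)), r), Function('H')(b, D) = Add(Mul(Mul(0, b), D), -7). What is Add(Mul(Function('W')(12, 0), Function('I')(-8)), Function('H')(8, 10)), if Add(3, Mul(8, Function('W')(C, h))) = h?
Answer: -52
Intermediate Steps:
Function('H')(b, D) = -7 (Function('H')(b, D) = Add(Mul(0, D), -7) = Add(0, -7) = -7)
Function('W')(C, h) = Add(Rational(-3, 8), Mul(Rational(1, 8), h))
Function('I')(r) = Add(r, Mul(2, Pow(r, 2))) (Function('I')(r) = Add(Add(Pow(r, 2), Pow(r, 2)), r) = Add(Mul(2, Pow(r, 2)), r) = Add(r, Mul(2, Pow(r, 2))))
Add(Mul(Function('W')(12, 0), Function('I')(-8)), Function('H')(8, 10)) = Add(Mul(Add(Rational(-3, 8), Mul(Rational(1, 8), 0)), Mul(-8, Add(1, Mul(2, -8)))), -7) = Add(Mul(Add(Rational(-3, 8), 0), Mul(-8, Add(1, -16))), -7) = Add(Mul(Rational(-3, 8), Mul(-8, -15)), -7) = Add(Mul(Rational(-3, 8), 120), -7) = Add(-45, -7) = -52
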